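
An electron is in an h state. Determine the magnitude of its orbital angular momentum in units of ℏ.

|L| = √30 ℏ ≈ 5.477ℏ

An h state has l = 5.
|L| = ℏ√(l(l+1)) = ℏ√(5·6) = √30 ℏ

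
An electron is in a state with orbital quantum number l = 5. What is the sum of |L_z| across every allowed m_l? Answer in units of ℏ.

m_l ∈ {-5, -4, -3, -2, -1, 0, 1, 2, 3, 4, 5}.
Σ|m_l| = 2·5(5+1)/2 = 30.

Σ|L_z| = 30 ℏ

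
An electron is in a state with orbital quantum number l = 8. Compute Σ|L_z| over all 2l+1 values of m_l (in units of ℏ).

m_l runs from −8 to 8, i.e. {-8, -7, -6, -5, -4, -3, -2, -1, 0, 1, 2, 3, 4, 5, 6, 7, 8}.
Σ|m_l| = 2·8(8+1)/2 = 72.

Σ|L_z| = 72 ℏ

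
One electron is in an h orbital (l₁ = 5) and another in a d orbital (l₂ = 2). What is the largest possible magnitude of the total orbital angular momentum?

|L_tot|_max = 2√14 ℏ ≈ 7.483ℏ

By the triangle rule, |l₁ − l₂| ≤ L ≤ l₁ + l₂.
Allowed values: L = 3, 4, 5, 6, 7.
The largest magnitude corresponds to L = 7: |L_tot| = ℏ√(7·8) = 2√14 ℏ.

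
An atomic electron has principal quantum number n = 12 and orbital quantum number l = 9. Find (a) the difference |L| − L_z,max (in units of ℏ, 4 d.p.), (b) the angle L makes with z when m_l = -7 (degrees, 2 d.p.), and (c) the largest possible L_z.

|L| − L_z,max = (3√10 − 9)ℏ ≈ 0.4868ℏ.
For m_l = -7: cos θ = -7/√90, θ ≈ 137.55°.
L_z,max = lℏ = 9ℏ.

|L|−L_z,max ≈ 0.4868ℏ; θ(m_l=-7) ≈ 137.55°; L_z,max = 9ℏ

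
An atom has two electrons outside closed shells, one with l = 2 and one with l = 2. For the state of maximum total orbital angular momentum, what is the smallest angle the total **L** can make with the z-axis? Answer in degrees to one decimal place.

By the triangle rule, |l₁ − l₂| ≤ L ≤ l₁ + l₂.
Allowed values: L = 0, 1, 2, 3, 4.
The maximum is L = 4, with |L_tot| = ℏ√(4·5) = 2√5 ℏ.
The minimum angle with z is arccos(4/√20) ≈ 26.6°.

θ_min ≈ 26.6°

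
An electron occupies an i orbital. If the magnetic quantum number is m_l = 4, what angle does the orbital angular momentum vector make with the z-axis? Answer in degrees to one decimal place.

An i state has l = 6.
|L|² = l(l+1)ℏ² = 42ℏ², so |L| = √42 ℏ.
L_z = m_l ℏ = 4ℏ.
cos θ = L_z/|L| = 4/√42, so θ ≈ 51.9°.

θ ≈ 51.9°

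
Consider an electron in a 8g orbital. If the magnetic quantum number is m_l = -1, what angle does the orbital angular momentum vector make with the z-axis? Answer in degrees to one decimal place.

For 8g, l = 4.
|L| = ℏ√(l(l+1)) = 2√5 ℏ.
L_z = m_l ℏ = −1ℏ.
cos θ = L_z/|L| = -1/√20, so θ ≈ 102.9°.

θ ≈ 102.9°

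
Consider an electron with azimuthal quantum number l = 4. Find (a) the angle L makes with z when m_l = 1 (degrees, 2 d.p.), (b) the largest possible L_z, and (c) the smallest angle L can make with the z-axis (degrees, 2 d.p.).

θ(m_l=1) ≈ 77.08°; L_z,max = 4ℏ; θ_min ≈ 26.57°

For m_l = 1: cos θ = 1/√20, θ ≈ 77.08°.
L_z,max = lℏ = 4ℏ.
cos θ_min = 4/√20, so θ_min ≈ 26.57°.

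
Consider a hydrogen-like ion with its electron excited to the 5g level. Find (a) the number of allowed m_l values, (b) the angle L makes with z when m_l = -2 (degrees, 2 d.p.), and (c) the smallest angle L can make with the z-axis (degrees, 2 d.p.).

9 values; θ(m_l=-2) ≈ 116.57°; θ_min ≈ 26.57°

The 5g level has l = 4.
There are 2l+1 = 9 values of m_l.
For m_l = -2: cos θ = -2/√20, θ ≈ 116.57°.
cos θ_min = 4/√20, so θ_min ≈ 26.57°.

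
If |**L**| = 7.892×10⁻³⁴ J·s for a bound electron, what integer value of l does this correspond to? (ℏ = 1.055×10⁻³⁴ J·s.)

Dividing by ℏ: |L|/ℏ ≈ 7.481.
(|L|/ℏ)² = l(l+1) ≈ 55.96 ⇒ l = 7.

l = 7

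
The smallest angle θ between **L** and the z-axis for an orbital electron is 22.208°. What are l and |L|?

At minimum angle, m_l = l, so cos θ = l/√(l(l+1)); cos²θ = l/(l+1) = 0.8571.
Thus l = 0.8571/(1 − 0.8571) ≈ 6.
Then |L| = ℏ√(6·7) = √42 ℏ.

l = 6, |L| = √42 ℏ ≈ 6.481ℏ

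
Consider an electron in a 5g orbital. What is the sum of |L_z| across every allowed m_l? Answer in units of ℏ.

Σ|L_z| = 20 ℏ

5g means n = 5, l = 4.
m_l ∈ {-4, -3, -2, -1, 0, 1, 2, 3, 4}.
Σ|m_l| = l(l+1) = 20.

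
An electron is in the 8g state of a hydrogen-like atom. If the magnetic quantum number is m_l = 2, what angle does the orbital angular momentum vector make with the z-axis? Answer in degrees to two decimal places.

8g means n = 8, l = 4.
|L| = ℏ√(l(l+1)) = 2√5 ℏ.
L_z = m_l ℏ = 2ℏ.
cos θ = L_z/|L| = 2/√20, so θ ≈ 63.43°.

θ ≈ 63.43°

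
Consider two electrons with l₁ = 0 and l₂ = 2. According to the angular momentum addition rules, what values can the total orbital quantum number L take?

L = 2

Angular momentum addition gives L = |l₁ − l₂|, …, l₁ + l₂.
Allowed values: L = 2.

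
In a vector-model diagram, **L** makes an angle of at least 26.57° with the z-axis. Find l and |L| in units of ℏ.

At minimum angle, m_l = l, so cos θ = l/√(l(l+1)); cos²θ = l/(l+1) = 0.7999.
l = cos²θ/sin²θ ≈ 4.
Then |L| = ℏ√(4·5) = 2√5 ℏ.

l = 4, |L| = 2√5 ℏ ≈ 4.472ℏ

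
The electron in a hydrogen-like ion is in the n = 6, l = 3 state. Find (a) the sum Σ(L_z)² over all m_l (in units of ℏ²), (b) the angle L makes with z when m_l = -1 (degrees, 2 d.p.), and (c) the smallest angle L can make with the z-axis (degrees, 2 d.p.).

Σ m_l² = 28, so Σ(L_z)² = 28 ℏ².
For m_l = -1: cos θ = -1/√12, θ ≈ 106.78°.
cos θ_min = 3/√12, so θ_min ≈ 30.00°.

Σ(L_z)² = 28 ℏ²; θ(m_l=-1) ≈ 106.78°; θ_min ≈ 30.00°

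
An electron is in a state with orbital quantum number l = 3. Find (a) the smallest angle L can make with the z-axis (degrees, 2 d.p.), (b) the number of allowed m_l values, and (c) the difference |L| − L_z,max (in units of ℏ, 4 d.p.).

θ_min ≈ 30.00°; 7 values; |L|−L_z,max ≈ 0.4641ℏ

cos θ_min = 3/√12, so θ_min ≈ 30.00°.
There are 2l+1 = 7 values of m_l.
|L| − L_z,max = (2√3 − 3)ℏ ≈ 0.4641ℏ.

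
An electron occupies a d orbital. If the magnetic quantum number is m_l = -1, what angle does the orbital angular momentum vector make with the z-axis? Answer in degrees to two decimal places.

θ ≈ 114.09°

A d state has l = 2.
|L|² = l(l+1)ℏ² = 6ℏ², so |L| = √6 ℏ.
L_z = m_l ℏ = −1ℏ.
cos θ = L_z/|L| = -1/√6, so θ ≈ 114.09°.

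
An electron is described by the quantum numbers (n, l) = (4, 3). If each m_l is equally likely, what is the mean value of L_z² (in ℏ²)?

m_l ∈ {-3, -2, -1, 0, 1, 2, 3}.
⟨L_z²⟩ = ℏ²·l(l+1)/3 = 4ℏ².

⟨L_z²⟩ = 4 ℏ²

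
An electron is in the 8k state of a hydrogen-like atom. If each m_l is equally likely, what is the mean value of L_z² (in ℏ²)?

For 8k, l = 7.
m_l runs from −7 to 7, i.e. {-7, -6, -5, -4, -3, -2, -1, 0, 1, 2, 3, 4, 5, 6, 7}.
⟨L_z²⟩ = ℏ²·l(l+1)/3 = 18.67ℏ².

⟨L_z²⟩ = 18.67 ℏ²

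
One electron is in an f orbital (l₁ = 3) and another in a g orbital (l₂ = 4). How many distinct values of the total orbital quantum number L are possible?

Angular momentum addition gives L = |l₁ − l₂|, …, l₁ + l₂.
So L can be 1, 2, 3, 4, 5, 6, 7.
That is 7 values.

7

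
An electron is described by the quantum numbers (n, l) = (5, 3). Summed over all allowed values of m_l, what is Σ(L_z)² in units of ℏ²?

The allowed m_l values are -3, -2, -1, 0, 1, 2, 3.
Summing m² from −3 to 3: Σ m_l² = 28.

Σ(L_z)² = 28 ℏ²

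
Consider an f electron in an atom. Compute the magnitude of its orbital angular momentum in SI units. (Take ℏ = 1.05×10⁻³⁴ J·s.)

An f state has l = 3.
|L| = ℏ√(l(l+1)) = ℏ√(3·4) = 2√3 ℏ
Numerically, |L| = 3.464 × (1.05×10⁻³⁴ J·s) = 3.64×10⁻³⁴ J·s.

|L| = 3.64×10⁻³⁴ J·s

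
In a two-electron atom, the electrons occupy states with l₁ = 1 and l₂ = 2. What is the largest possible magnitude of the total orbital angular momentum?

Angular momentum addition gives L = |l₁ − l₂|, …, l₁ + l₂.
So L can be 1, 2, 3.
The largest magnitude corresponds to L = 3: |L_tot| = ℏ√(3·4) = 2√3 ℏ.

|L_tot|_max = 2√3 ℏ ≈ 3.464ℏ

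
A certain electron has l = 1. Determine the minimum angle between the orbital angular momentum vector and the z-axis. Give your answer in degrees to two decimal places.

|L|² = l(l+1)ℏ² = 2ℏ², so |L| = √2 ℏ.
The smallest angle corresponds to the largest L_z, i.e. m_l = l = 1, giving L_z = 1ℏ.
cos θ_min = 1/√2, so θ_min ≈ 45.00°.

θ_min ≈ 45.00°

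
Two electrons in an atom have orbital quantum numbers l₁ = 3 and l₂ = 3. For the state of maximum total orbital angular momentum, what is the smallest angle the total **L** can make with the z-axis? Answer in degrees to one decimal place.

By the triangle rule, |l₁ − l₂| ≤ L ≤ l₁ + l₂.
L ∈ {0, 1, 2, 3, 4, 5, 6}.
The maximum is L = 6, with |L_tot| = ℏ√(6·7) = √42 ℏ.
The minimum angle with z is arccos(6/√42) ≈ 22.2°.

θ_min ≈ 22.2°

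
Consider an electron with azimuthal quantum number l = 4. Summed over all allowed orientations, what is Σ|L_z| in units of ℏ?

Σ|L_z| = 20 ℏ

The allowed m_l values are -4, -3, -2, -1, 0, 1, 2, 3, 4.
Σ|m_l| = 2(1+2+…+4) = 20.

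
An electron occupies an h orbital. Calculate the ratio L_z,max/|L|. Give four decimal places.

H corresponds to l = 5.
|L| = √30 ℏ ≈ 5.4772ℏ, while L_z,max = lℏ = 5ℏ.
L_z,max/|L| = 5/√30 = 0.9129.

L_z,max/|L| = 0.9129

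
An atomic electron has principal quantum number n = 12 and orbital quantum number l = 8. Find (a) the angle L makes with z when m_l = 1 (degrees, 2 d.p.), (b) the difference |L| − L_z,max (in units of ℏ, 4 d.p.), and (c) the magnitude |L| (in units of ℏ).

θ(m_l=1) ≈ 83.23°; |L|−L_z,max ≈ 0.4853ℏ; |L| = 6√2 ℏ ≈ 8.485ℏ

For m_l = 1: cos θ = 1/√72, θ ≈ 83.23°.
|L| − L_z,max = (6√2 − 8)ℏ ≈ 0.4853ℏ.
|L| = ℏ√(8·9) = 6√2 ℏ ≈ 8.485ℏ.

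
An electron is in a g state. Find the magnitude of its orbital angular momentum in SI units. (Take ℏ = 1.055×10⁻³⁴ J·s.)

|L| = 4.718×10⁻³⁴ J·s

For a g orbital, l = 4.
|L| = ℏ√(l(l+1)) = ℏ√(4·5) = 2√5 ℏ
Numerically, |L| = 4.472 × (1.055×10⁻³⁴ J·s) = 4.718×10⁻³⁴ J·s.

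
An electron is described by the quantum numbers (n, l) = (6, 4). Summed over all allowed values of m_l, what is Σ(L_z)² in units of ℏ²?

Σ(L_z)² = 60 ℏ²

The allowed m_l values are -4, -3, -2, -1, 0, 1, 2, 3, 4.
Σ m_l² = 2·(1 + 4 + 9 + 16) = 60.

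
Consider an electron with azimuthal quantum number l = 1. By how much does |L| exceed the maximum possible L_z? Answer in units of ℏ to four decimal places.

|L| = √2 ℏ ≈ 1.4142ℏ, while L_z,max = lℏ = 1ℏ.
The difference is (√2 − 1)ℏ ≈ 0.4142ℏ.

|L| − L_z,max ≈ 0.4142ℏ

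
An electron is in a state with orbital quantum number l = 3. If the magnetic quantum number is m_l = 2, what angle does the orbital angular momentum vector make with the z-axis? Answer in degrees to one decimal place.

θ ≈ 54.7°

|L| = ℏ√(l(l+1)) = 2√3 ℏ.
L_z = m_l ℏ = 2ℏ.
cos θ = L_z/|L| = 2/√12, so θ ≈ 54.7°.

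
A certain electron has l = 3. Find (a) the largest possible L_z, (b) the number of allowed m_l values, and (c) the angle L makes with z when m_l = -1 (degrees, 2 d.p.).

L_z,max = lℏ = 3ℏ.
There are 2l+1 = 7 values of m_l.
For m_l = -1: cos θ = -1/√12, θ ≈ 106.78°.

L_z,max = 3ℏ; 7 values; θ(m_l=-1) ≈ 106.78°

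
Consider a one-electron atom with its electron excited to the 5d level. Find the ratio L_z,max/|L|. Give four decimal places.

The 5d level has l = 2.
|L| = √6 ℏ ≈ 2.4495ℏ, while L_z,max = lℏ = 2ℏ.
L_z,max/|L| = 2/√6 = 0.8165.

L_z,max/|L| = 0.8165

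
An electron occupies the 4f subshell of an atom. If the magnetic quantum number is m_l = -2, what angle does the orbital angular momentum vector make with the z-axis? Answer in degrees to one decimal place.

The 4f subshell has l = 3.
|L|² = l(l+1)ℏ² = 12ℏ², so |L| = 2√3 ℏ.
L_z = m_l ℏ = −2ℏ.
cos θ = L_z/|L| = -2/√12, so θ ≈ 125.3°.

θ ≈ 125.3°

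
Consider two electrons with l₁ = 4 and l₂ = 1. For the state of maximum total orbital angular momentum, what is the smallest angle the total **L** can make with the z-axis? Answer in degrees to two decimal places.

θ_min ≈ 24.09°

The total orbital quantum number L ranges from |l₁ − l₂| to l₁ + l₂ in integer steps.
So L can be 3, 4, 5.
The maximum is L = 5, with |L_tot| = ℏ√(5·6) = √30 ℏ.
The minimum angle with z is arccos(5/√30) ≈ 24.09°.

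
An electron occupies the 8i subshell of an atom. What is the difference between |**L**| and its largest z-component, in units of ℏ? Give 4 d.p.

|L| − L_z,max ≈ 0.4807ℏ

The 8i subshell has l = 6.
|L| = √42 ℏ ≈ 6.4807ℏ, while L_z,max = lℏ = 6ℏ.
The difference is (√42 − 6)ℏ ≈ 0.4807ℏ.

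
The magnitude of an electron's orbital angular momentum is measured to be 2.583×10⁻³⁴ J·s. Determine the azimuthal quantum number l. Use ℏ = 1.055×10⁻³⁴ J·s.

l = 2

|L|/ℏ = (2.583×10⁻³⁴)/(1.055×10⁻³⁴) ≈ 2.448.
(|L|/ℏ)² = l(l+1) ≈ 5.99 ⇒ l = 2.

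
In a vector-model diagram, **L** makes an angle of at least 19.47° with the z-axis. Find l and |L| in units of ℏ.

cos²θ_min = l/(l+1) = 0.8889.
Solving: l = 8.
Then |L| = ℏ√(8·9) = 6√2 ℏ.

l = 8, |L| = 6√2 ℏ ≈ 8.485ℏ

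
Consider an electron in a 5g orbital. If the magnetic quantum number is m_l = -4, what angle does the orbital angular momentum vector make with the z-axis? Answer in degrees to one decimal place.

The 5g subshell has l = 4.
|L| = ℏ√(l(l+1)) = 2√5 ℏ.
L_z = m_l ℏ = −4ℏ.
cos θ = L_z/|L| = -4/√20, so θ ≈ 153.4°.

θ ≈ 153.4°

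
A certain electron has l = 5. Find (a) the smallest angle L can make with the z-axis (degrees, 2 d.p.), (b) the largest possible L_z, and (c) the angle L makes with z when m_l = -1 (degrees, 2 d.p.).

θ_min ≈ 24.09°; L_z,max = 5ℏ; θ(m_l=-1) ≈ 100.52°

cos θ_min = 5/√30, so θ_min ≈ 24.09°.
L_z,max = lℏ = 5ℏ.
For m_l = -1: cos θ = -1/√30, θ ≈ 100.52°.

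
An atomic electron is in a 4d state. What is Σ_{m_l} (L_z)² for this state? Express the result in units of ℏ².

The 4d subshell has l = 2.
The allowed m_l values are -2, -1, 0, 1, 2.
Σ m_l² = l(l+1)(2l+1)/3 = 2·3·5/3 = 10.

Σ(L_z)² = 10 ℏ²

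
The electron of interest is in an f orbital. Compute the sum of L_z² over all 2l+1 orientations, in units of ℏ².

Σ(L_z)² = 28 ℏ²

For an f orbital, l = 3.
m_l ∈ {-3, -2, -1, 0, 1, 2, 3}.
Summing m² from −3 to 3: Σ m_l² = 28.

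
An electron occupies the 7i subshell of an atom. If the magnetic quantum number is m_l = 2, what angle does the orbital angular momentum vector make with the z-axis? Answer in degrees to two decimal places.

The 7i subshell has l = 6.
|L| = ℏ√(l(l+1)) = √42 ℏ.
L_z = m_l ℏ = 2ℏ.
cos θ = L_z/|L| = 2/√42, so θ ≈ 72.02°.

θ ≈ 72.02°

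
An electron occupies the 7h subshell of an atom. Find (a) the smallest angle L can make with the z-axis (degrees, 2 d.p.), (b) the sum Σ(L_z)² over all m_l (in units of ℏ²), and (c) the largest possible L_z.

θ_min ≈ 24.09°; Σ(L_z)² = 110 ℏ²; L_z,max = 5ℏ

7h means n = 7, l = 5.
cos θ_min = 5/√30, so θ_min ≈ 24.09°.
Σ m_l² = 110, so Σ(L_z)² = 110 ℏ².
L_z,max = lℏ = 5ℏ.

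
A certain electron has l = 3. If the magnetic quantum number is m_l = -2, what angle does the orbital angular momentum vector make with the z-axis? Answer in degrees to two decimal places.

θ ≈ 125.26°

|L| = √(l(l+1)) ℏ = 2√3 ℏ.
L_z = m_l ℏ = −2ℏ.
cos θ = L_z/|L| = -2/√12, so θ ≈ 125.26°.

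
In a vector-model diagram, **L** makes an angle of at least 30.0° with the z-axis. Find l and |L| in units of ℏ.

l = 3, |L| = 2√3 ℏ ≈ 3.464ℏ

cos θ_min = l/√(l(l+1)) = √(l/(l+1)), so l/(l+1) = cos²(30.0°) = 0.7500.
Solving: l = 3.
Then |L| = ℏ√(3·4) = 2√3 ℏ.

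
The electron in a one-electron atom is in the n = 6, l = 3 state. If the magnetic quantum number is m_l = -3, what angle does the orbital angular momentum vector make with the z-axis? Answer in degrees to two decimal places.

θ ≈ 150.00°

|L| = ℏ√(l(l+1)) = 2√3 ℏ.
L_z = m_l ℏ = −3ℏ.
cos θ = L_z/|L| = -3/√12, so θ ≈ 150.00°.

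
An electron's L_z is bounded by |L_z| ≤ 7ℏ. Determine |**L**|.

Since max m_l = l, l = 7.
Then |L| = ℏ√(7·8) = 2√14 ℏ.

|L| = 2√14 ℏ ≈ 7.483ℏ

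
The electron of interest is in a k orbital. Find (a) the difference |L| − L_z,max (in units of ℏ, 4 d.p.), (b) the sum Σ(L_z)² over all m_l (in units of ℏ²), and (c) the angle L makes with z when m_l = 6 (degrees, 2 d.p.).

The letter k corresponds to l = 7.
|L| − L_z,max = (2√14 − 7)ℏ ≈ 0.4833ℏ.
Σ m_l² = 280, so Σ(L_z)² = 280 ℏ².
For m_l = 6: cos θ = 6/√56, θ ≈ 36.70°.

|L|−L_z,max ≈ 0.4833ℏ; Σ(L_z)² = 280 ℏ²; θ(m_l=6) ≈ 36.70°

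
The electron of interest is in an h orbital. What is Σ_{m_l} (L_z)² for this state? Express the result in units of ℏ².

H corresponds to l = 5.
m_l runs from −5 to 5, i.e. {-5, -4, -3, -2, -1, 0, 1, 2, 3, 4, 5}.
Σ m_l² = 2·(1 + 4 + 9 + 16 + 25) = 110.

Σ(L_z)² = 110 ℏ²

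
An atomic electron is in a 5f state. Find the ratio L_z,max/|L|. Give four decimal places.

5f means n = 5, l = 3.
|L| = 2√3 ℏ ≈ 3.4641ℏ, while L_z,max = lℏ = 3ℏ.
L_z,max/|L| = 3/√12 = 0.8660.

L_z,max/|L| = 0.8660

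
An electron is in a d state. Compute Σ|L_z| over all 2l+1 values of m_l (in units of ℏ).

A d state has l = 2.
m_l runs from −2 to 2, i.e. {-2, -1, 0, 1, 2}.
Σ|m_l| = 2·2(2+1)/2 = 6.

Σ|L_z| = 6 ℏ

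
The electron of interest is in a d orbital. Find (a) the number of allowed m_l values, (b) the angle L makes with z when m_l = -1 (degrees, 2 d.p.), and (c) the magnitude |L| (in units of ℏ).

The letter d corresponds to l = 2.
There are 2l+1 = 5 values of m_l.
For m_l = -1: cos θ = -1/√6, θ ≈ 114.09°.
|L| = ℏ√(2·3) = √6 ℏ ≈ 2.449ℏ.

5 values; θ(m_l=-1) ≈ 114.09°; |L| = √6 ℏ ≈ 2.449ℏ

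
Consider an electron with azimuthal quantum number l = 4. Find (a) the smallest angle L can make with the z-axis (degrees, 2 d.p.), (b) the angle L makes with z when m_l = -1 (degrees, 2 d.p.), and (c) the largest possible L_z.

θ_min ≈ 26.57°; θ(m_l=-1) ≈ 102.92°; L_z,max = 4ℏ

cos θ_min = 4/√20, so θ_min ≈ 26.57°.
For m_l = -1: cos θ = -1/√20, θ ≈ 102.92°.
L_z,max = lℏ = 4ℏ.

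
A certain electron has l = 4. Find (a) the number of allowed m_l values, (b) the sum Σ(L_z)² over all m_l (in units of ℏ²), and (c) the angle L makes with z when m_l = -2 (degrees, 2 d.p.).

There are 2l+1 = 9 values of m_l.
Σ m_l² = 60, so Σ(L_z)² = 60 ℏ².
For m_l = -2: cos θ = -2/√20, θ ≈ 116.57°.

9 values; Σ(L_z)² = 60 ℏ²; θ(m_l=-2) ≈ 116.57°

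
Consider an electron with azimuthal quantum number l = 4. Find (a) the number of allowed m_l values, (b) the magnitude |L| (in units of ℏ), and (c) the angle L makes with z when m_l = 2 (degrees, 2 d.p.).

There are 2l+1 = 9 values of m_l.
|L| = ℏ√(4·5) = 2√5 ℏ ≈ 4.472ℏ.
For m_l = 2: cos θ = 2/√20, θ ≈ 63.43°.

9 values; |L| = 2√5 ℏ ≈ 4.472ℏ; θ(m_l=2) ≈ 63.43°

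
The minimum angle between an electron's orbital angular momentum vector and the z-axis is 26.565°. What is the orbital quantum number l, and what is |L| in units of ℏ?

l = 4, |L| = 2√5 ℏ ≈ 4.472ℏ

At minimum angle, m_l = l, so cos θ = l/√(l(l+1)); cos²θ = l/(l+1) = 0.8000.
Solving: l = 4.
Then |L| = ℏ√(4·5) = 2√5 ℏ.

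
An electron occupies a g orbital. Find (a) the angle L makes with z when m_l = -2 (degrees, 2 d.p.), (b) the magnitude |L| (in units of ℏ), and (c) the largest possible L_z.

For a g orbital, l = 4.
For m_l = -2: cos θ = -2/√20, θ ≈ 116.57°.
|L| = ℏ√(4·5) = 2√5 ℏ ≈ 4.472ℏ.
L_z,max = lℏ = 4ℏ.

θ(m_l=-2) ≈ 116.57°; |L| = 2√5 ℏ ≈ 4.472ℏ; L_z,max = 4ℏ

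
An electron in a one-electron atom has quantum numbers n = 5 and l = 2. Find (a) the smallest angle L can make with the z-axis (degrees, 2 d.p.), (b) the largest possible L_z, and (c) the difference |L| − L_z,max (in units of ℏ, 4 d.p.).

θ_min ≈ 35.26°; L_z,max = 2ℏ; |L|−L_z,max ≈ 0.4495ℏ

cos θ_min = 2/√6, so θ_min ≈ 35.26°.
L_z,max = lℏ = 2ℏ.
|L| − L_z,max = (√6 − 2)ℏ ≈ 0.4495ℏ.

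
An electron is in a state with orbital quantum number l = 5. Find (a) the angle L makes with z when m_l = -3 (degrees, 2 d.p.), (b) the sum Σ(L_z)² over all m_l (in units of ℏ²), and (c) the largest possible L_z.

θ(m_l=-3) ≈ 123.21°; Σ(L_z)² = 110 ℏ²; L_z,max = 5ℏ

For m_l = -3: cos θ = -3/√30, θ ≈ 123.21°.
Σ m_l² = 110, so Σ(L_z)² = 110 ℏ².
L_z,max = lℏ = 5ℏ.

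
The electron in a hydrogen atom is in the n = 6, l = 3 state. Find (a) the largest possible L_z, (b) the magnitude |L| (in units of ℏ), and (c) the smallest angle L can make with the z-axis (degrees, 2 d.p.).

L_z,max = lℏ = 3ℏ.
|L| = ℏ√(3·4) = 2√3 ℏ ≈ 3.464ℏ.
cos θ_min = 3/√12, so θ_min ≈ 30.00°.

L_z,max = 3ℏ; |L| = 2√3 ℏ ≈ 3.464ℏ; θ_min ≈ 30.00°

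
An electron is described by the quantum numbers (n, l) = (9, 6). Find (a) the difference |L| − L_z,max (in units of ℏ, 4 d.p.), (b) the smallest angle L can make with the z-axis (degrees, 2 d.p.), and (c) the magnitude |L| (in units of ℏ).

|L| − L_z,max = (√42 − 6)ℏ ≈ 0.4807ℏ.
cos θ_min = 6/√42, so θ_min ≈ 22.21°.
|L| = ℏ√(6·7) = √42 ℏ ≈ 6.481ℏ.

|L|−L_z,max ≈ 0.4807ℏ; θ_min ≈ 22.21°; |L| = √42 ℏ ≈ 6.481ℏ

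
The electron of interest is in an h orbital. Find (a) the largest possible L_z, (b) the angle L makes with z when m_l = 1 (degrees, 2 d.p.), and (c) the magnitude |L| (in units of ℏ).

An h state has l = 5.
L_z,max = lℏ = 5ℏ.
For m_l = 1: cos θ = 1/√30, θ ≈ 79.48°.
|L| = ℏ√(5·6) = √30 ℏ ≈ 5.477ℏ.

L_z,max = 5ℏ; θ(m_l=1) ≈ 79.48°; |L| = √30 ℏ ≈ 5.477ℏ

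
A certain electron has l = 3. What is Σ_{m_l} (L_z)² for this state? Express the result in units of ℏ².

m_l runs from −3 to 3, i.e. {-3, -2, -1, 0, 1, 2, 3}.
Σ m_l² = 2·(1 + 4 + 9) = 28.

Σ(L_z)² = 28 ℏ²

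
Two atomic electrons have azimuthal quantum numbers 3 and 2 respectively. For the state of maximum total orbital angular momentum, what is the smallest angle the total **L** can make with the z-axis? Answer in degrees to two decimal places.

θ_min ≈ 24.09°

Angular momentum addition gives L = |l₁ − l₂|, …, l₁ + l₂.
Allowed values: L = 1, 2, 3, 4, 5.
The maximum is L = 5, with |L_tot| = ℏ√(5·6) = √30 ℏ.
The minimum angle with z is arccos(5/√30) ≈ 24.09°.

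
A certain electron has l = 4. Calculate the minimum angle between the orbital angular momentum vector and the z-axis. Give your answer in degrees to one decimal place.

θ_min ≈ 26.6°

|L|² = l(l+1)ℏ² = 20ℏ², so |L| = 2√5 ℏ.
The smallest angle corresponds to the largest L_z, i.e. m_l = l = 4, giving L_z = 4ℏ.
cos θ_min = 4/√20, so θ_min ≈ 26.6°.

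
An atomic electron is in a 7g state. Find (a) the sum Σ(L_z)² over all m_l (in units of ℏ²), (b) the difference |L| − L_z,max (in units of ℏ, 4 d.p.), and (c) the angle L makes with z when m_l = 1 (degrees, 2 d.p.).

Σ(L_z)² = 60 ℏ²; |L|−L_z,max ≈ 0.4721ℏ; θ(m_l=1) ≈ 77.08°

7g means n = 7, l = 4.
Σ m_l² = 60, so Σ(L_z)² = 60 ℏ².
|L| − L_z,max = (2√5 − 4)ℏ ≈ 0.4721ℏ.
For m_l = 1: cos θ = 1/√20, θ ≈ 77.08°.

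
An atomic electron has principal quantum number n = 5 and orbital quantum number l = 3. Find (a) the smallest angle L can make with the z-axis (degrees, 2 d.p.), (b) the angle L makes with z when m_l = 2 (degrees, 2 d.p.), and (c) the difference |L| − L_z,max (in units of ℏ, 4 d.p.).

θ_min ≈ 30.00°; θ(m_l=2) ≈ 54.74°; |L|−L_z,max ≈ 0.4641ℏ

cos θ_min = 3/√12, so θ_min ≈ 30.00°.
For m_l = 2: cos θ = 2/√12, θ ≈ 54.74°.
|L| − L_z,max = (2√3 − 3)ℏ ≈ 0.4641ℏ.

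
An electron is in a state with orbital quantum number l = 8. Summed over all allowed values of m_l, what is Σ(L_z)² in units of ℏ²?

The allowed m_l values are -8, -7, -6, -5, -4, -3, -2, -1, 0, 1, 2, 3, 4, 5, 6, 7, 8.
Summing m² from −8 to 8: Σ m_l² = 408.

Σ(L_z)² = 408 ℏ²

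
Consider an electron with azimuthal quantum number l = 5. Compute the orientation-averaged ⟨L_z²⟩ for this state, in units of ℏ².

The allowed m_l values are -5, -4, -3, -2, -1, 0, 1, 2, 3, 4, 5.
⟨L_z²⟩ = ℏ²·(Σ m_l²)/(2l+1) = ℏ²·110/11 = 10ℏ².

⟨L_z²⟩ = 10 ℏ²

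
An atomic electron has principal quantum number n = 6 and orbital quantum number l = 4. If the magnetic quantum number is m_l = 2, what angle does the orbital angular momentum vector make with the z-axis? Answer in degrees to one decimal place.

|L|² = l(l+1)ℏ² = 20ℏ², so |L| = 2√5 ℏ.
L_z = m_l ℏ = 2ℏ.
cos θ = L_z/|L| = 2/√20, so θ ≈ 63.4°.

θ ≈ 63.4°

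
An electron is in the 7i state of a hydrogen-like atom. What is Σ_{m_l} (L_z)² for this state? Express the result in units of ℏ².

7i means n = 7, l = 6.
m_l ∈ {-6, -5, -4, -3, -2, -1, 0, 1, 2, 3, 4, 5, 6}.
Summing m² from −6 to 6: Σ m_l² = 182.

Σ(L_z)² = 182 ℏ²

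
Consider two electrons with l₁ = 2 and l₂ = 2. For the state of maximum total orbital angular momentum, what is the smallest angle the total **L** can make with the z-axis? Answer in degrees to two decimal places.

θ_min ≈ 26.57°

L runs from |2 − 2| = 0 to 2 + 2 = 4.
Allowed values: L = 0, 1, 2, 3, 4.
The maximum is L = 4, with |L_tot| = ℏ√(4·5) = 2√5 ℏ.
The minimum angle with z is arccos(4/√20) ≈ 26.57°.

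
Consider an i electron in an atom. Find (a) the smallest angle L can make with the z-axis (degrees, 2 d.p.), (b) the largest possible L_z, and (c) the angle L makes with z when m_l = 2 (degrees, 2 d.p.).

θ_min ≈ 22.21°; L_z,max = 6ℏ; θ(m_l=2) ≈ 72.02°

For an i orbital, l = 6.
cos θ_min = 6/√42, so θ_min ≈ 22.21°.
L_z,max = lℏ = 6ℏ.
For m_l = 2: cos θ = 2/√42, θ ≈ 72.02°.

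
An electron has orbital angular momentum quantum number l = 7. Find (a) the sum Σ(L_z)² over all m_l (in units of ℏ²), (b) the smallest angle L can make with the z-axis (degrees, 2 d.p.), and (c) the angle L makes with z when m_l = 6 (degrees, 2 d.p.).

Σ(L_z)² = 280 ℏ²; θ_min ≈ 20.70°; θ(m_l=6) ≈ 36.70°

Σ m_l² = 280, so Σ(L_z)² = 280 ℏ².
cos θ_min = 7/√56, so θ_min ≈ 20.70°.
For m_l = 6: cos θ = 6/√56, θ ≈ 36.70°.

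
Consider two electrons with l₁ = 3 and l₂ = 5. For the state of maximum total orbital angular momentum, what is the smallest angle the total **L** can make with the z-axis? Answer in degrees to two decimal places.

θ_min ≈ 19.47°

By the triangle rule, |l₁ − l₂| ≤ L ≤ l₁ + l₂.
L ∈ {2, 3, 4, 5, 6, 7, 8}.
The maximum is L = 8, with |L_tot| = ℏ√(8·9) = 6√2 ℏ.
The minimum angle with z is arccos(8/√72) ≈ 19.47°.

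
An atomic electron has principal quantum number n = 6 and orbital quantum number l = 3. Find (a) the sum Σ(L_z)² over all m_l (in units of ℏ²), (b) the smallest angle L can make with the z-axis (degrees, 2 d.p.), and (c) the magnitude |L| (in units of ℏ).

Σ(L_z)² = 28 ℏ²; θ_min ≈ 30.00°; |L| = 2√3 ℏ ≈ 3.464ℏ

Σ m_l² = 28, so Σ(L_z)² = 28 ℏ².
cos θ_min = 3/√12, so θ_min ≈ 30.00°.
|L| = ℏ√(3·4) = 2√3 ℏ ≈ 3.464ℏ.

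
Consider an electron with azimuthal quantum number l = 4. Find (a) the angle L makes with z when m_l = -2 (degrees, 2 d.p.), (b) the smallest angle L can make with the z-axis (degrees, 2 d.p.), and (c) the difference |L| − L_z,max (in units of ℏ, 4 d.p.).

θ(m_l=-2) ≈ 116.57°; θ_min ≈ 26.57°; |L|−L_z,max ≈ 0.4721ℏ

For m_l = -2: cos θ = -2/√20, θ ≈ 116.57°.
cos θ_min = 4/√20, so θ_min ≈ 26.57°.
|L| − L_z,max = (2√5 − 4)ℏ ≈ 0.4721ℏ.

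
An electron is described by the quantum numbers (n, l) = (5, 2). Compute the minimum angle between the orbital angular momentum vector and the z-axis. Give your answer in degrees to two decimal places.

θ_min ≈ 35.26°

|L|² = l(l+1)ℏ² = 6ℏ², so |L| = √6 ℏ.
The smallest angle corresponds to the largest L_z, i.e. m_l = l = 2, giving L_z = 2ℏ.
cos θ_min = 2/√6, so θ_min ≈ 35.26°.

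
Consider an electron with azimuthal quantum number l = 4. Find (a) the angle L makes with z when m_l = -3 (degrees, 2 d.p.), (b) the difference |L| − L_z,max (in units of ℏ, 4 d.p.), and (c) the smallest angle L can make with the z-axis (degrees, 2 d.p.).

For m_l = -3: cos θ = -3/√20, θ ≈ 132.13°.
|L| − L_z,max = (2√5 − 4)ℏ ≈ 0.4721ℏ.
cos θ_min = 4/√20, so θ_min ≈ 26.57°.

θ(m_l=-3) ≈ 132.13°; |L|−L_z,max ≈ 0.4721ℏ; θ_min ≈ 26.57°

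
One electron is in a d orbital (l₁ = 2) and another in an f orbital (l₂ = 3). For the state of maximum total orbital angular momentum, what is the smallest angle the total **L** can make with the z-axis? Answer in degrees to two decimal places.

The total orbital quantum number L ranges from |l₁ − l₂| to l₁ + l₂ in integer steps.
Allowed values: L = 1, 2, 3, 4, 5.
The maximum is L = 5, with |L_tot| = ℏ√(5·6) = √30 ℏ.
The minimum angle with z is arccos(5/√30) ≈ 24.09°.

θ_min ≈ 24.09°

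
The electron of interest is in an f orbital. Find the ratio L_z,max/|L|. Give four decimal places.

For an f orbital, l = 3.
|L| = 2√3 ℏ ≈ 3.4641ℏ, while L_z,max = lℏ = 3ℏ.
L_z,max/|L| = 3/√12 = 0.8660.

L_z,max/|L| = 0.8660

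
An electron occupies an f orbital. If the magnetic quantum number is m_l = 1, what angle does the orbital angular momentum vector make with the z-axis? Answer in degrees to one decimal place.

For an f orbital, l = 3.
|L| = √(l(l+1)) ℏ = 2√3 ℏ.
L_z = m_l ℏ = 1ℏ.
cos θ = L_z/|L| = 1/√12, so θ ≈ 73.2°.

θ ≈ 73.2°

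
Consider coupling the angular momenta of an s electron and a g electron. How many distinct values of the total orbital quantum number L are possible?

L runs from |0 − 4| = 4 to 0 + 4 = 4.
So L can be 4.
That is 1 value.

1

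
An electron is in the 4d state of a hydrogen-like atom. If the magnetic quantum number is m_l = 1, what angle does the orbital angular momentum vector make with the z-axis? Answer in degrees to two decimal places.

θ ≈ 65.91°

4d means n = 4, l = 2.
|L| = ℏ√(l(l+1)) = √6 ℏ.
L_z = m_l ℏ = 1ℏ.
cos θ = L_z/|L| = 1/√6, so θ ≈ 65.91°.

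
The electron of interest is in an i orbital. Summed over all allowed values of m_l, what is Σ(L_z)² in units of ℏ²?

For an i orbital, l = 6.
The allowed m_l values are -6, -5, -4, -3, -2, -1, 0, 1, 2, 3, 4, 5, 6.
Σ m_l² = 2·(1 + 4 + 9 + 16 + 25 + 36) = 182.

Σ(L_z)² = 182 ℏ²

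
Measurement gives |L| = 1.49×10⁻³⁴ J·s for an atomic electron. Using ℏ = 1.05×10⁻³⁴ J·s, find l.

In units of ℏ, |L| ≈ 1.419.
(|L|/ℏ)² = l(l+1) ≈ 2.01 ⇒ l = 1.

l = 1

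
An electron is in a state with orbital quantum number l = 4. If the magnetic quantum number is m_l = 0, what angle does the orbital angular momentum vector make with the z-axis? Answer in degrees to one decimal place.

|L| = √(l(l+1)) ℏ = 2√5 ℏ.
L_z = m_l ℏ = 0ℏ.
cos θ = L_z/|L| = 0/√20, so θ ≈ 90.0°.

θ ≈ 90.0°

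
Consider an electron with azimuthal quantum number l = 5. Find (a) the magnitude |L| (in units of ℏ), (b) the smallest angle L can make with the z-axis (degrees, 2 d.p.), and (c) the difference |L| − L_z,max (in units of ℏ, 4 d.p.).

|L| = ℏ√(5·6) = √30 ℏ ≈ 5.477ℏ.
cos θ_min = 5/√30, so θ_min ≈ 24.09°.
|L| − L_z,max = (√30 − 5)ℏ ≈ 0.4772ℏ.

|L| = √30 ℏ ≈ 5.477ℏ; θ_min ≈ 24.09°; |L|−L_z,max ≈ 0.4772ℏ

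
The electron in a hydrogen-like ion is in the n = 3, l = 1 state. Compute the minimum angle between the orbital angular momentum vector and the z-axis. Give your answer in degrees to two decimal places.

θ_min ≈ 45.00°

|L| = √(l(l+1)) ℏ = √2 ℏ.
The smallest angle corresponds to the largest L_z, i.e. m_l = l = 1, giving L_z = 1ℏ.
cos θ_min = 1/√2, so θ_min ≈ 45.00°.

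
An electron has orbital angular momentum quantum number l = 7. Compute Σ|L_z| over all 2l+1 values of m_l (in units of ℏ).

The allowed m_l values are -7, -6, -5, -4, -3, -2, -1, 0, 1, 2, 3, 4, 5, 6, 7.
Σ|m_l| = 2(1+2+…+7) = 56.

Σ|L_z| = 56 ℏ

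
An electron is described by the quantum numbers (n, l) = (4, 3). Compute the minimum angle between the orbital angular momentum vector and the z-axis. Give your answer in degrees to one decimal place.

θ_min ≈ 30.0°

|L|² = l(l+1)ℏ² = 12ℏ², so |L| = 2√3 ℏ.
The smallest angle corresponds to the largest L_z, i.e. m_l = l = 3, giving L_z = 3ℏ.
cos θ_min = 3/√12, so θ_min ≈ 30.0°.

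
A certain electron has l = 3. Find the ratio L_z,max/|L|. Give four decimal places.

|L| = 2√3 ℏ ≈ 3.4641ℏ, while L_z,max = lℏ = 3ℏ.
L_z,max/|L| = 3/√12 = 0.8660.

L_z,max/|L| = 0.8660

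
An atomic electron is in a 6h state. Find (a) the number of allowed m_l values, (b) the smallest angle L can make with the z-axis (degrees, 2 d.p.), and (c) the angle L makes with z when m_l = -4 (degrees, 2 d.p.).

The 6h subshell has l = 5.
There are 2l+1 = 11 values of m_l.
cos θ_min = 5/√30, so θ_min ≈ 24.09°.
For m_l = -4: cos θ = -4/√30, θ ≈ 136.91°.

11 values; θ_min ≈ 24.09°; θ(m_l=-4) ≈ 136.91°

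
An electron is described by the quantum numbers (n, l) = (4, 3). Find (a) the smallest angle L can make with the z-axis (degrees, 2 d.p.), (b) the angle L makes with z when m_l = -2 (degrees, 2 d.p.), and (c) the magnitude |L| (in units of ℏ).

cos θ_min = 3/√12, so θ_min ≈ 30.00°.
For m_l = -2: cos θ = -2/√12, θ ≈ 125.26°.
|L| = ℏ√(3·4) = 2√3 ℏ ≈ 3.464ℏ.

θ_min ≈ 30.00°; θ(m_l=-2) ≈ 125.26°; |L| = 2√3 ℏ ≈ 3.464ℏ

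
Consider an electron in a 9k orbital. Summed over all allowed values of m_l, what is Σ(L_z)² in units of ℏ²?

Σ(L_z)² = 280 ℏ²

The 9k subshell has l = 7.
The allowed m_l values are -7, -6, -5, -4, -3, -2, -1, 0, 1, 2, 3, 4, 5, 6, 7.
Summing m² from −7 to 7: Σ m_l² = 280.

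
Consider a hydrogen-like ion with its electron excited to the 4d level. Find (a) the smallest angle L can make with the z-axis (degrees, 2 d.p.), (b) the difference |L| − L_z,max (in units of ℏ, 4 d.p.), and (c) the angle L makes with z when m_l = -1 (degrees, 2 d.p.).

θ_min ≈ 35.26°; |L|−L_z,max ≈ 0.4495ℏ; θ(m_l=-1) ≈ 114.09°

The 4d level has l = 2.
cos θ_min = 2/√6, so θ_min ≈ 35.26°.
|L| − L_z,max = (√6 − 2)ℏ ≈ 0.4495ℏ.
For m_l = -1: cos θ = -1/√6, θ ≈ 114.09°.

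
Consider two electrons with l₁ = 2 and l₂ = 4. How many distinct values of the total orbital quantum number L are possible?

5

The total orbital quantum number L ranges from |l₁ − l₂| to l₁ + l₂ in integer steps.
L ∈ {2, 3, 4, 5, 6}.
That is 5 values.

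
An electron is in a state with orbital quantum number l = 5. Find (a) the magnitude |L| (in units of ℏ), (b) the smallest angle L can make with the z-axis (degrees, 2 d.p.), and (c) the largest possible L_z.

|L| = ℏ√(5·6) = √30 ℏ ≈ 5.477ℏ.
cos θ_min = 5/√30, so θ_min ≈ 24.09°.
L_z,max = lℏ = 5ℏ.

|L| = √30 ℏ ≈ 5.477ℏ; θ_min ≈ 24.09°; L_z,max = 5ℏ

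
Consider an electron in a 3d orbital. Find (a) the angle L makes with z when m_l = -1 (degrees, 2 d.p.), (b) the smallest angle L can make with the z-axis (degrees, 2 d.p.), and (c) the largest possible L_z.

The 3d subshell has l = 2.
For m_l = -1: cos θ = -1/√6, θ ≈ 114.09°.
cos θ_min = 2/√6, so θ_min ≈ 35.26°.
L_z,max = lℏ = 2ℏ.

θ(m_l=-1) ≈ 114.09°; θ_min ≈ 35.26°; L_z,max = 2ℏ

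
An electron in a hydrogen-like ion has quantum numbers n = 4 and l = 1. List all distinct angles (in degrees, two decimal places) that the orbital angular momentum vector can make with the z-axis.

θ ∈ {45.00°, 90.00°, 135.00°}

|L|² = l(l+1)ℏ² = 2ℏ², so |L| = √2 ℏ.
cos θ = m_l/√2 for each m_l ∈ {-1, 0, 1}.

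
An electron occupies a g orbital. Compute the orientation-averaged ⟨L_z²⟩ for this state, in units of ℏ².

G corresponds to l = 4.
m_l runs from −4 to 4, i.e. {-4, -3, -2, -1, 0, 1, 2, 3, 4}.
⟨L_z²⟩ = ℏ²·l(l+1)/3 = 6.667ℏ².

⟨L_z²⟩ = 6.667 ℏ²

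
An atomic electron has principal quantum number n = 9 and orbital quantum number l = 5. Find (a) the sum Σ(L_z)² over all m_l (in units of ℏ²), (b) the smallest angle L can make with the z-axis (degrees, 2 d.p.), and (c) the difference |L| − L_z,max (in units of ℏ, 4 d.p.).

Σ m_l² = 110, so Σ(L_z)² = 110 ℏ².
cos θ_min = 5/√30, so θ_min ≈ 24.09°.
|L| − L_z,max = (√30 − 5)ℏ ≈ 0.4772ℏ.

Σ(L_z)² = 110 ℏ²; θ_min ≈ 24.09°; |L|−L_z,max ≈ 0.4772ℏ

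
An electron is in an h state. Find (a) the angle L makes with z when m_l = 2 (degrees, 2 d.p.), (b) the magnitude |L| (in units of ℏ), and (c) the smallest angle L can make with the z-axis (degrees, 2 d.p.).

θ(m_l=2) ≈ 68.58°; |L| = √30 ℏ ≈ 5.477ℏ; θ_min ≈ 24.09°

H corresponds to l = 5.
For m_l = 2: cos θ = 2/√30, θ ≈ 68.58°.
|L| = ℏ√(5·6) = √30 ℏ ≈ 5.477ℏ.
cos θ_min = 5/√30, so θ_min ≈ 24.09°.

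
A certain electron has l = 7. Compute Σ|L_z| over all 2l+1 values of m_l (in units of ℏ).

The allowed m_l values are -7, -6, -5, -4, -3, -2, -1, 0, 1, 2, 3, 4, 5, 6, 7.
Σ|m_l| = 2(1+2+…+7) = 56.

Σ|L_z| = 56 ℏ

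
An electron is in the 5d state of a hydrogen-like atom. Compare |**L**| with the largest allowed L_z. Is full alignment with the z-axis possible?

No: L_z,max = 2ℏ < |L| = √6 ℏ ≈ 2.449ℏ

5d means n = 5, l = 2.
|L| = √6 ℏ ≈ 2.4495ℏ, while L_z,max = lℏ = 2ℏ.
Since |L| > L_z,max, the vector can never point exactly along z; the closest it comes is θ_min = arccos(2/√6) ≈ 35.3°.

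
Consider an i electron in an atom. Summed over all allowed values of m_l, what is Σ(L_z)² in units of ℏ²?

Σ(L_z)² = 182 ℏ²

An i state has l = 6.
m_l ∈ {-6, -5, -4, -3, -2, -1, 0, 1, 2, 3, 4, 5, 6}.
Σ m_l² = 2·(1 + 4 + 9 + 16 + 25 + 36) = 182.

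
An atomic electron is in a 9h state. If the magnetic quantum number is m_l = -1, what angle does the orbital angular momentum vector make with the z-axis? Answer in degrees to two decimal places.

9h means n = 9, l = 5.
|L| = ℏ√(l(l+1)) = √30 ℏ.
L_z = m_l ℏ = −1ℏ.
cos θ = L_z/|L| = -1/√30, so θ ≈ 100.52°.

θ ≈ 100.52°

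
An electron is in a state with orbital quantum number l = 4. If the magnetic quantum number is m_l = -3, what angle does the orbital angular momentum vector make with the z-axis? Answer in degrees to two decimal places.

θ ≈ 132.13°

|L| = √(l(l+1)) ℏ = 2√5 ℏ.
L_z = m_l ℏ = −3ℏ.
cos θ = L_z/|L| = -3/√20, so θ ≈ 132.13°.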